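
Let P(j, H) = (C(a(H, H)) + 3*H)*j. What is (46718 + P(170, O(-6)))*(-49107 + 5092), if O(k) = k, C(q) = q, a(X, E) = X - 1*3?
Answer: -1854263920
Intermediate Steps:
a(X, E) = -3 + X (a(X, E) = X - 3 = -3 + X)
P(j, H) = j*(-3 + 4*H) (P(j, H) = ((-3 + H) + 3*H)*j = (-3 + 4*H)*j = j*(-3 + 4*H))
(46718 + P(170, O(-6)))*(-49107 + 5092) = (46718 + 170*(-3 + 4*(-6)))*(-49107 + 5092) = (46718 + 170*(-3 - 24))*(-44015) = (46718 + 170*(-27))*(-44015) = (46718 - 4590)*(-44015) = 42128*(-44015) = -1854263920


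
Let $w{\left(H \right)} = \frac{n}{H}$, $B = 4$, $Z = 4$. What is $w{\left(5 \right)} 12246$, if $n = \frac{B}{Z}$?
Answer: $\frac{12246}{5} \approx 2449.2$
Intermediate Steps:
$n = 1$ ($n = \frac{4}{4} = 4 \cdot \frac{1}{4} = 1$)
$w{\left(H \right)} = \frac{1}{H}$ ($w{\left(H \right)} = 1 \frac{1}{H} = \frac{1}{H}$)
$w{\left(5 \right)} 12246 = \frac{1}{5} \cdot 12246 = \frac{12246}{5}$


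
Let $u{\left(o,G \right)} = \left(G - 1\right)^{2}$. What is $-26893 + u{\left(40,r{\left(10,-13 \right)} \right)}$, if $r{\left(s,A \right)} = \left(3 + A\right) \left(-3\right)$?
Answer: $-26052$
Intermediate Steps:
$r{\left(s,A \right)} = -9 - 3 A$
$u{\left(o,G \right)} = \left(-1 + G\right)^{2}$
$-26893 + u{\left(40,r{\left(10,-13 \right)} \right)} = -26893 + \left(-1 - -30\right)^{2} = -26893 + \left(-1 + \left(-9 + 39\right)\right)^{2} = -26893 + \left(-1 + 30\right)^{2} = -26893 + 29^{2} = -26893 + 841 = -26052$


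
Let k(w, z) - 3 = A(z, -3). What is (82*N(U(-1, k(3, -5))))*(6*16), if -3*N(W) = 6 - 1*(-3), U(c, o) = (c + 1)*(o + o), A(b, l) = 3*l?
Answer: -23616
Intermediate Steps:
k(w, z) = -6 (k(w, z) = 3 + 3*(-3) = 3 - 9 = -6)
U(c, o) = 2*o*(1 + c) (U(c, o) = (1 + c)*(2*o) = 2*o*(1 + c))
N(W) = -3 (N(W) = -(6 - 1*(-3))/3 = -(6 + 3)/3 = -1/3*9 = -3)
(82*N(U(-1, k(3, -5))))*(6*16) = (82*(-3))*(6*16) = -246*96 = -23616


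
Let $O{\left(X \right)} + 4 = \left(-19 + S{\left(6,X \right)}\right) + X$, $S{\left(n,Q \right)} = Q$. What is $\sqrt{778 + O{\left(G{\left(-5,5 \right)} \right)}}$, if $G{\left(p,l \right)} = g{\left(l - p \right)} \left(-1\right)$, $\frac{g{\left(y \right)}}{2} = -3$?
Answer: $\sqrt{767} \approx 27.695$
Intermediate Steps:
$g{\left(y \right)} = -6$ ($g{\left(y \right)} = 2 \left(-3\right) = -6$)
$G{\left(p,l \right)} = 6$ ($G{\left(p,l \right)} = \left(-6\right) \left(-1\right) = 6$)
$O{\left(X \right)} = -23 + 2 X$ ($O{\left(X \right)} = -4 + \left(\left(-19 + X\right) + X\right) = -4 + \left(-19 + 2 X\right) = -23 + 2 X$)
$\sqrt{778 + O{\left(G{\left(-5,5 \right)} \right)}} = \sqrt{778 + \left(-23 + 2 \cdot 6\right)} = \sqrt{778 + \left(-23 + 12\right)} = \sqrt{778 - 11} = \sqrt{767}$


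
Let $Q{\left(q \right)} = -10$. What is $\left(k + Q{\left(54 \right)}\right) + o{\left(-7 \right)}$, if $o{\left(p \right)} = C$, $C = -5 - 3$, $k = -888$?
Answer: $-906$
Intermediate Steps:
$C = -8$
$o{\left(p \right)} = -8$
$\left(k + Q{\left(54 \right)}\right) + o{\left(-7 \right)} = \left(-888 - 10\right) - 8 = -898 - 8 = -906$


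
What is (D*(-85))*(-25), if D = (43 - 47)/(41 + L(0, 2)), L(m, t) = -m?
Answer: -8500/41 ≈ -207.32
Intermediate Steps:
D = -4/41 (D = (43 - 47)/(41 - 1*0) = -4/(41 + 0) = -4/41 ≈ -0.097561)
(D*(-85))*(-25) = -4/41*(-85)*(-25) = (340/41)*(-25) = -8500/41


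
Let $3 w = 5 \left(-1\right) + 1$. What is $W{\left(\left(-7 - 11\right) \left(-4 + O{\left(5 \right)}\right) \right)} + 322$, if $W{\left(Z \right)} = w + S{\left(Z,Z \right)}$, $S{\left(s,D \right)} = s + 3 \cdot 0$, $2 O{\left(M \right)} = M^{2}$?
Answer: $\frac{503}{3} \approx 167.67$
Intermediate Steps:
$O{\left(M \right)} = \frac{M^{2}}{2}$
$S{\left(s,D \right)} = s$ ($S{\left(s,D \right)} = s + 0 = s$)
$w = - \frac{4}{3}$ ($w = \frac{5 \left(-1\right) + 1}{3} = \frac{-5 + 1}{3} = \frac{1}{3} \left(-4\right) = - \frac{4}{3} \approx -1.3333$)
$W{\left(Z \right)} = - \frac{4}{3} + Z$
$W{\left(\left(-7 - 11\right) \left(-4 + O{\left(5 \right)}\right) \right)} + 322 = \left(- \frac{4}{3} + \left(-7 - 11\right) \left(-4 + \frac{5^{2}}{2}\right)\right) + 322 = \left(- \frac{4}{3} - 18 \left(-4 + \frac{1}{2} \cdot 25\right)\right) + 322 = \left(- \frac{4}{3} - 18 \left(-4 + \frac{25}{2}\right)\right) + 322 = \left(- \frac{4}{3} - 153\right) + 322 = - \frac{463}{3} + 322 = \frac{503}{3}$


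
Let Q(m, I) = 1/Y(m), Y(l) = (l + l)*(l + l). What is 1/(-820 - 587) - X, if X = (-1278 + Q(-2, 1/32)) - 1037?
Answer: 52113857/22512 ≈ 2314.9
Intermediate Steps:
Y(l) = 4*l² (Y(l) = (2*l)*(2*l) = 4*l²)
Q(m, I) = 1/(4*m²)
X = -37039/16 (X = (-1278 + (¼)/(-2)²) - 1037 = (-1278 + (¼)*(¼)) - 1037 = (-1278 + 1/16) - 1037 = -20447/16 - 1037 = -37039/16 ≈ -2314.9)
1/(-820 - 587) - X = 1/(-820 - 587) - 1*(-37039/16) = 1/(-1407) + 37039/16 = -1/1407 + 37039/16 = 52113857/22512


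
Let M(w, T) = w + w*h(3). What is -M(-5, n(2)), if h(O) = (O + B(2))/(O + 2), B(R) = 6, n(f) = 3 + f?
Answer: 14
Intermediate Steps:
h(O) = (6 + O)/(2 + O) (h(O) = (O + 6)/(O + 2) = (6 + O)/(2 + O))
M(w, T) = 14*w/5 (M(w, T) = w + w*((6 + 3)/(2 + 3)) = w + w*(9/5) = w + 9*w/5 = 14*w/5)
-M(-5, n(2)) = -14*(-5)/5 = -1*(-14) = 14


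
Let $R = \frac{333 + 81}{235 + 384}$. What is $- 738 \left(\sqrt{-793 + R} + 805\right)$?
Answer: $-594090 - \frac{738 i \sqrt{303590407}}{619} \approx -5.9409 \cdot 10^{5} - 20774.0 i$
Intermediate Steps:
$R = \frac{414}{619} \approx 0.66882$
$- 738 \left(\sqrt{-793 + R} + 805\right) = - 738 \left(\sqrt{-793 + \frac{414}{619}} + 805\right) = - 738 \left(\sqrt{- \frac{490453}{619}} + 805\right) = - 738 \left(\frac{i \sqrt{303590407}}{619} + 805\right) = - 738 \left(805 + \frac{i \sqrt{303590407}}{619}\right) = -594090 - \frac{738 i \sqrt{303590407}}{619}$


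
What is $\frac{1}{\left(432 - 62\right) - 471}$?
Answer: $- \frac{1}{101} \approx -0.009901$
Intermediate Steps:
$\frac{1}{\left(432 - 62\right) - 471} = \frac{1}{370 - 471} = \frac{1}{-101} = - \frac{1}{101}$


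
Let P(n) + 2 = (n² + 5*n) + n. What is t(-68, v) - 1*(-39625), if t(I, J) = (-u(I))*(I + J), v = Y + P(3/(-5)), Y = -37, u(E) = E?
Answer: 803217/25 ≈ 32129.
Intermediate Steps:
P(n) = -2 + n² + 6*n (P(n) = -2 + ((n² + 5*n) + n) = -2 + (n² + 6*n) = -2 + n² + 6*n)
v = -1056/25 (v = -37 + (-2 + (3/(-5))² + 6*(3/(-5))) = -37 + (-2 + (3*(-⅕))² + 6*(3*(-⅕))) = -37 + (-2 + (-⅗)² + 6*(-⅗)) = -37 + (-2 + 9/25 - 18/5) = -37 - 131/25 = -1056/25 ≈ -42.240)
t(I, J) = -I*(I + J) (t(I, J) = (-I)*(I + J) = -I*(I + J))
t(-68, v) - 1*(-39625) = -1*(-68)*(-68 - 1056/25) - 1*(-39625) = -1*(-68)*(-2756/25) + 39625 = -187408/25 + 39625 = 803217/25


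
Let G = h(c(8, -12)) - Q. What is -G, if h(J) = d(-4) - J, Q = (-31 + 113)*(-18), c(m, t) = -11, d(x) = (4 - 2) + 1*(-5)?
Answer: -1484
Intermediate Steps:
d(x) = -3 (d(x) = 2 - 5 = -3)
Q = -1476 (Q = 82*(-18) = -1476)
h(J) = -3 - J
G = 1484 (G = (-3 - 1*(-11)) - 1*(-1476) = (-3 + 11) + 1476 = 8 + 1476 = 1484)
-G = -1*1484 = -1484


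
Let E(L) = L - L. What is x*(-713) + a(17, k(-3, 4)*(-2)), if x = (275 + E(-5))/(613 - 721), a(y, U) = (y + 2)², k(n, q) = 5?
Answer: 235063/108 ≈ 2176.5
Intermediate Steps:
E(L) = 0
a(y, U) = (2 + y)²
x = -275/108 (x = (275 + 0)/(613 - 721) = 275/(-108) = 275*(-1/108) = -275/108 ≈ -2.5463)
x*(-713) + a(17, k(-3, 4)*(-2)) = -275/108*(-713) + (2 + 17)² = 196075/108 + 19² = 196075/108 + 361 = 235063/108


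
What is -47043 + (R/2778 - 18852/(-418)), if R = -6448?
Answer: -13644211045/290301 ≈ -47000.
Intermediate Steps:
-47043 + (R/2778 - 18852/(-418)) = -47043 + (-6448/2778 - 18852/(-418)) = -47043 + (-6448*1/2778 - 18852*(-1/418)) = -47043 + (-3224/1389 + 9426/209) = -47043 + 12418898/290301 = -13644211045/290301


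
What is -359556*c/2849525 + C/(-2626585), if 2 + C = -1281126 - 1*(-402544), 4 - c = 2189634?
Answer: 4353470951010224/15756883415 ≈ 2.7629e+5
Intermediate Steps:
c = -2189630 (c = 4 - 1*2189634 = 4 - 2189634 = -2189630)
C = -878584 (C = -2 + (-1281126 - 1*(-402544)) = -2 + (-1281126 + 402544) = -2 - 878582 = -878584)
-359556*c/2849525 + C/(-2626585) = -359556/(2849525/(-2189630)) - 878584/(-2626585) = -359556/(2849525*(-1/2189630)) - 878584*(-1/2626585) = -359556/(-569905/437926) + 878584/2626585 = -359556*(-437926/569905) + 878584/2626585 = 8287311624/29995 + 878584/2626585 = 4353470951010224/15756883415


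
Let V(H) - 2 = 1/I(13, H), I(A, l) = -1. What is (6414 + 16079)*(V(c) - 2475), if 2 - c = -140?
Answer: -55647682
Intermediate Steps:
c = 142 (c = 2 - 1*(-140) = 2 + 140 = 142)
V(H) = 1 (V(H) = 2 + 1/(-1) = 2 - 1 = 1)
(6414 + 16079)*(V(c) - 2475) = (6414 + 16079)*(1 - 2475) = 22493*(-2474) = -55647682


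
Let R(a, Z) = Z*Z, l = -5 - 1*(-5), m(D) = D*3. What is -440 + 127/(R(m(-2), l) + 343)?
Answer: -150793/343 ≈ -439.63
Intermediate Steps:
m(D) = 3*D
l = 0 (l = -5 + 5 = 0)
R(a, Z) = Z**2
-440 + 127/(R(m(-2), l) + 343) = -440 + 127/(0**2 + 343) = -440 + 127/(0 + 343) = -440 + 127/343 = -150793/343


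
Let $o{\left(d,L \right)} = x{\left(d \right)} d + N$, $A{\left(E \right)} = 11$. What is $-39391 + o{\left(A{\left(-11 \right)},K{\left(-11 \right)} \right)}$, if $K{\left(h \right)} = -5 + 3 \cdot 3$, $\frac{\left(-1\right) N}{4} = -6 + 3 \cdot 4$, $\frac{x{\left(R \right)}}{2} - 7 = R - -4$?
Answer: $-38931$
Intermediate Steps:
$x{\left(R \right)} = 22 + 2 R$ ($x{\left(R \right)} = 14 + 2 \left(R - -4\right) = 14 + 2 \left(R + 4\right) = 14 + 2 \left(4 + R\right) = 14 + \left(8 + 2 R\right) = 22 + 2 R$)
$N = -24$ ($N = - 4 \left(-6 + 3 \cdot 4\right) = - 4 \left(-6 + 12\right) = \left(-4\right) 6 = -24$)
$K{\left(h \right)} = 4$ ($K{\left(h \right)} = -5 + 9 = 4$)
$o{\left(d,L \right)} = -24 + d \left(22 + 2 d\right)$ ($o{\left(d,L \right)} = \left(22 + 2 d\right) d - 24 = d \left(22 + 2 d\right) - 24 = -24 + d \left(22 + 2 d\right)$)
$-39391 + o{\left(A{\left(-11 \right)},K{\left(-11 \right)} \right)} = -39391 - \left(24 - 22 \left(11 + 11\right)\right) = -39391 - \left(24 - 484\right) = -39391 + \left(-24 + 484\right) = -39391 + 460 = -38931$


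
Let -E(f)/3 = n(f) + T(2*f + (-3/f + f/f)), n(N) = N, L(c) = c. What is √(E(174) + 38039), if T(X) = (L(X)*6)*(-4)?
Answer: √52683401/29 ≈ 250.29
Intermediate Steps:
T(X) = -24*X (T(X) = (X*6)*(-4) = (6*X)*(-4) = -24*X)
E(f) = 72 - 216/f + 141*f (E(f) = -3*(f - 24*(2*f + (-3/f + f/f))) = -3*(f - 24*(2*f + (-3/f + 1))) = -3*(f - 24*(2*f + (1 - 3/f))) = -3*(f - 24*(1 - 3/f + 2*f)) = -3*(f + (-24 - 48*f + 72/f)) = -3*(-24 - 47*f + 72/f) = 72 - 216/f + 141*f)
√(E(174) + 38039) = √((72 - 216/174 + 141*174) + 38039) = √((72 - 216*1/174 + 24534) + 38039) = √((72 - 36/29 + 24534) + 38039) = √(713538/29 + 38039) = √(1816669/29) = √52683401/29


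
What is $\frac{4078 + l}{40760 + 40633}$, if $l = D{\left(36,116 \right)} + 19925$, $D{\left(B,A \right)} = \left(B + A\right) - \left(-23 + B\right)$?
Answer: $\frac{24142}{81393} \approx 0.29661$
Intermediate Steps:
$D{\left(B,A \right)} = 23 + A$ ($D{\left(B,A \right)} = \left(A + B\right) - \left(-23 + B\right) = 23 + A$)
$l = 20064$ ($l = \left(23 + 116\right) + 19925 = 139 + 19925 = 20064$)
$\frac{4078 + l}{40760 + 40633} = \frac{4078 + 20064}{40760 + 40633} = \frac{24142}{81393}$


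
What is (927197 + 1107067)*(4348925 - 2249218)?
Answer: 4271358360648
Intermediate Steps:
(927197 + 1107067)*(4348925 - 2249218) = 2034264*2099707 = 4271358360648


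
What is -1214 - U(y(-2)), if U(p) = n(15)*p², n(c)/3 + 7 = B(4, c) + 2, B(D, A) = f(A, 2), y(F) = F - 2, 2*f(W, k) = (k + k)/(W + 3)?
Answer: -2938/3 ≈ -979.33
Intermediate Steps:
f(W, k) = k/(3 + W) (f(W, k) = ((k + k)/(W + 3))/2 = ((2*k)/(3 + W))/2 = (2*k/(3 + W))/2 = k/(3 + W))
y(F) = -2 + F
B(D, A) = 2/(3 + A)
n(c) = -15 + 6/(3 + c) (n(c) = -21 + 3*(2/(3 + c) + 2) = -21 + 3*(2 + 2/(3 + c)) = -21 + (6 + 6/(3 + c)) = -15 + 6/(3 + c))
U(p) = -44*p²/3 (U(p) = (3*(-13 - 5*15)/(3 + 15))*p² = (3*(-13 - 75)/18)*p² = (3*(1/18)*(-88))*p² = -44*p²/3)
-1214 - U(y(-2)) = -1214 - (-44)*(-2 - 2)²/3 = -1214 - (-44)*(-4)²/3 = -1214 - (-44)*16/3 = -1214 - 1*(-704/3) = -1214 + 704/3 = -2938/3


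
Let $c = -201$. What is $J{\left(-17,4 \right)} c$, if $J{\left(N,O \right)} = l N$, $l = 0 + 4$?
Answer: $13668$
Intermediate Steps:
$l = 4$
$J{\left(N,O \right)} = 4 N$
$J{\left(-17,4 \right)} c = 4 \left(-17\right) \left(-201\right) = \left(-68\right) \left(-201\right) = 13668$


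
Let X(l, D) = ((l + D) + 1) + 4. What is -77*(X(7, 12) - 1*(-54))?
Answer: -6006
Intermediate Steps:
X(l, D) = 5 + D + l (X(l, D) = ((D + l) + 1) + 4 = (1 + D + l) + 4 = 5 + D + l)
-77*(X(7, 12) - 1*(-54)) = -77*((5 + 12 + 7) - 1*(-54)) = -77*(24 + 54) = -77*78 = -6006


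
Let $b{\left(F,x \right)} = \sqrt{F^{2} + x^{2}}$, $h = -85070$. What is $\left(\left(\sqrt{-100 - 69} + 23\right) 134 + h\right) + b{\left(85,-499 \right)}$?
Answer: $-81988 + \sqrt{256226} + 1742 i \approx -81482.0 + 1742.0 i$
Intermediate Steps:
$\left(\left(\sqrt{-100 - 69} + 23\right) 134 + h\right) + b{\left(85,-499 \right)} = \left(\left(\sqrt{-100 - 69} + 23\right) 134 - 85070\right) + \sqrt{85^{2} + \left(-499\right)^{2}} = \left(\left(\sqrt{-169} + 23\right) 134 - 85070\right) + \sqrt{7225 + 249001} = \left(\left(13 i + 23\right) 134 - 85070\right) + \sqrt{256226} = \left(\left(23 + 13 i\right) 134 - 85070\right) + \sqrt{256226} = \left(\left(3082 + 1742 i\right) - 85070\right) + \sqrt{256226} = \left(-81988 + 1742 i\right) + \sqrt{256226} = -81988 + \sqrt{256226} + 1742 i$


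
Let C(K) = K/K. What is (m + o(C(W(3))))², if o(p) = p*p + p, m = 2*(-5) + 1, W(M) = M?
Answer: 49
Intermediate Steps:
m = -9 (m = -10 + 1 = -9)
C(K) = 1
o(p) = p + p² (o(p) = p² + p = p + p²)
(m + o(C(W(3))))² = (-9 + 1*(1 + 1))² = (-9 + 1*2)² = (-9 + 2)² = (-7)² = 49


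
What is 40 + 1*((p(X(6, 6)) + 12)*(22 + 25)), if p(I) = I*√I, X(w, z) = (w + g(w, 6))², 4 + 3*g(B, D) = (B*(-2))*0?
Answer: 145276/27 ≈ 5380.6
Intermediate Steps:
g(B, D) = -4/3 (g(B, D) = -4/3 + ((B*(-2))*0)/3 = -4/3 + (-2*B*0)/3 = -4/3 + (⅓)*0 = -4/3 + 0 = -4/3)
X(w, z) = (-4/3 + w)² (X(w, z) = (w - 4/3)² = (-4/3 + w)²)
p(I) = I^(3/2)
40 + 1*((p(X(6, 6)) + 12)*(22 + 25)) = 40 + 1*((((-4 + 3*6)²/9)^(3/2) + 12)*(22 + 25)) = 40 + 1*((((-4 + 18)²/9)^(3/2) + 12)*47) = 40 + 1*((((⅑)*14²)^(3/2) + 12)*47) = 40 + 1*((((⅑)*196)^(3/2) + 12)*47) = 40 + 1*(((196/9)^(3/2) + 12)*47) = 40 + 1*((2744/27 + 12)*47) = 40 + 1*((3068/27)*47) = 40 + 1*(144196/27) = 40 + 144196/27 = 145276/27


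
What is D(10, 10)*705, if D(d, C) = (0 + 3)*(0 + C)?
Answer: 21150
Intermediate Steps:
D(d, C) = 3*C
D(10, 10)*705 = (3*10)*705 = 30*705 = 21150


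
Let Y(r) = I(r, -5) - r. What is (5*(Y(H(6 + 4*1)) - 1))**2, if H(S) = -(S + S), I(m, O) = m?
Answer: 25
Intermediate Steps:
H(S) = -2*S
Y(r) = 0 (Y(r) = r - r = 0)
(5*(Y(H(6 + 4*1)) - 1))**2 = (5*(0 - 1))**2 = (5*(-1))**2 = (-5)**2 = 25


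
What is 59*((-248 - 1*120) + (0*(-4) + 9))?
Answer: -21181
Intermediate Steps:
59*((-248 - 1*120) + (0*(-4) + 9)) = 59*((-248 - 120) + (0 + 9)) = 59*(-368 + 9) = 59*(-359) = -21181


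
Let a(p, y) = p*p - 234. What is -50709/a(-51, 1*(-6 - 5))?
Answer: -16903/789 ≈ -21.423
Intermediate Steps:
a(p, y) = -234 + p² (a(p, y) = p² - 234 = -234 + p²)
-50709/a(-51, 1*(-6 - 5)) = -50709/(-234 + (-51)²) = -50709/(-234 + 2601) = -50709/2367 = -50709*1/2367 = -16903/789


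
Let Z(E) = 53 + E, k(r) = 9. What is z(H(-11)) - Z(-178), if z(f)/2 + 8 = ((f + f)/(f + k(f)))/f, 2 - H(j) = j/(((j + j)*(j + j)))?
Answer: 53041/485 ≈ 109.36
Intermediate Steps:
H(j) = 2 - 1/(4*j) (H(j) = 2 - j/((j + j)*(j + j)) = 2 - j/((2*j)*(2*j)) = 2 - j/(4*j²) = 2 - j*1/(4*j²) = 2 - 1/(4*j))
z(f) = -16 + 4/(9 + f) (z(f) = -16 + 2*(((f + f)/(f + 9))/f) = -16 + 2*(((2*f)/(9 + f))/f) = -16 + 2*((2*f/(9 + f))/f) = -16 + 2*(2/(9 + f)) = -16 + 4/(9 + f))
z(H(-11)) - Z(-178) = 4*(-35 - 4*(2 - ¼/(-11)))/(9 + (2 - ¼/(-11))) - (53 - 178) = 4*(-35 - 4*(2 - ¼*(-1/11)))/(9 + (2 - ¼*(-1/11))) - 1*(-125) = 4*(-35 - 4*(2 + 1/44))/(9 + (2 + 1/44)) + 125 = 4*(-35 - 4*89/44)/(9 + 89/44) + 125 = 4*(-35 - 89/11)/(485/44) + 125 = 4*(44/485)*(-474/11) + 125 = -7584/485 + 125 = 53041/485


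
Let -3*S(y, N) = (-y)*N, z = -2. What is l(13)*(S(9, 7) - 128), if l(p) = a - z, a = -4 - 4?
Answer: 642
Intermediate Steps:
a = -8
S(y, N) = N*y/3 (S(y, N) = -(-y)*N/3 = -(-1)*N*y/3 = N*y/3)
l(p) = -6 (l(p) = -8 - 1*(-2) = -8 + 2 = -6)
l(13)*(S(9, 7) - 128) = -6*((⅓)*7*9 - 128) = -6*(21 - 128) = -6*(-107) = 642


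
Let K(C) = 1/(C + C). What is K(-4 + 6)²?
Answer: 1/16 ≈ 0.062500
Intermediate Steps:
K(C) = 1/(2*C)
K(-4 + 6)² = (1/(2*(-4 + 6)))² = ((½)/2)² = ((½)*(½))² = (¼)² = 1/16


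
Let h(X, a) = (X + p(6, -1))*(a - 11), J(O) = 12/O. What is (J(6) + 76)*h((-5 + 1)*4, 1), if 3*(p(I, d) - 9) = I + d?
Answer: 4160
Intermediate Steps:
p(I, d) = 9 + I/3 + d/3 (p(I, d) = 9 + (I + d)/3 = 9 + (I/3 + d/3) = 9 + I/3 + d/3)
h(X, a) = (-11 + a)*(32/3 + X) (h(X, a) = (X + (9 + (1/3)*6 + (1/3)*(-1)))*(a - 11) = (X + (9 + 2 - 1/3))*(-11 + a) = (X + 32/3)*(-11 + a) = (32/3 + X)*(-11 + a) = (-11 + a)*(32/3 + X))
(J(6) + 76)*h((-5 + 1)*4, 1) = (12/6 + 76)*(-352/3 - 11*(-5 + 1)*4 + (32/3)*1 + ((-5 + 1)*4)*1) = (12*(1/6) + 76)*(-352/3 - (-44)*4 + 32/3 - 4*4*1) = (2 + 76)*(-352/3 - 11*(-16) + 32/3 - 16*1) = 78*(-352/3 + 176 + 32/3 - 16) = 78*(160/3) = 4160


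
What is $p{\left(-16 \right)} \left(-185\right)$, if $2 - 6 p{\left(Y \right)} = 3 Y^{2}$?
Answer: $\frac{70855}{3} \approx 23618.0$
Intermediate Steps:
$p{\left(Y \right)} = \frac{1}{3} - \frac{Y^{2}}{2}$ ($p{\left(Y \right)} = \frac{1}{3} - \frac{3 Y^{2}}{6} = \frac{1}{3} - \frac{Y^{2}}{2}$)
$p{\left(-16 \right)} \left(-185\right) = \left(\frac{1}{3} - \frac{\left(-16\right)^{2}}{2}\right) \left(-185\right) = \left(\frac{1}{3} - 128\right) \left(-185\right) = \left(- \frac{383}{3}\right) \left(-185\right) = \frac{70855}{3}$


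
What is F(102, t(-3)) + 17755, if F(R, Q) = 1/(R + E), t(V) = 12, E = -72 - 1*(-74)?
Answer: 1846521/104 ≈ 17755.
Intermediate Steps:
E = 2 (E = -72 + 74 = 2)
F(R, Q) = 1/(2 + R) (F(R, Q) = 1/(R + 2) = 1/(2 + R))
F(102, t(-3)) + 17755 = 1/(2 + 102) + 17755 = 1/104 + 17755 = 1846521/104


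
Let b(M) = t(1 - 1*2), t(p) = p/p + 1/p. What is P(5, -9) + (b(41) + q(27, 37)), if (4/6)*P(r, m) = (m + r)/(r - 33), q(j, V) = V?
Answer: 521/14 ≈ 37.214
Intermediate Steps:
P(r, m) = 3*(m + r)/(2*(-33 + r)) (P(r, m) = 3*((m + r)/(r - 33))/2 = 3*((m + r)/(-33 + r))/2 = 3*(m + r)/(2*(-33 + r)))
t(p) = 1 + 1/p
b(M) = 0 (b(M) = (1 + (1 - 1*2))/(1 - 1*2) = (1 + (1 - 2))/(1 - 2) = (1 - 1)/(-1) = -1*0 = 0)
P(5, -9) + (b(41) + q(27, 37)) = 3*(-9 + 5)/(2*(-33 + 5)) + (0 + 37) = (3/2)*(-4)/(-28) + 37 = (3/2)*(-1/28)*(-4) + 37 = 3/14 + 37 = 521/14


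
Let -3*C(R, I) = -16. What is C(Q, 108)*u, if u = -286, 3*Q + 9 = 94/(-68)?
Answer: -4576/3 ≈ -1525.3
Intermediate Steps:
Q = -353/102 (Q = -3 + (94/(-68))/3 = -3 + (94*(-1/68))/3 = -3 + (⅓)*(-47/34) = -3 - 47/102 = -353/102 ≈ -3.4608)
C(R, I) = 16/3 (C(R, I) = -⅓*(-16) = 16/3)
C(Q, 108)*u = (16/3)*(-286) = -4576/3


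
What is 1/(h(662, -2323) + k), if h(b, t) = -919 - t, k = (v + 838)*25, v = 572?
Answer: 1/36654 ≈ 2.7282e-5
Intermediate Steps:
k = 35250 (k = (572 + 838)*25 = 1410*25 = 35250)
1/(h(662, -2323) + k) = 1/((-919 - 1*(-2323)) + 35250) = 1/((-919 + 2323) + 35250) = 1/(1404 + 35250) = 1/36654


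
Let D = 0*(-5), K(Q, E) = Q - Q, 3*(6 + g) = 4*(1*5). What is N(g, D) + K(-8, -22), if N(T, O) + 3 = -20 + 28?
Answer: 5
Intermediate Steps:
g = ⅔ (g = -6 + (4*(1*5))/3 = -6 + (4*5)/3 = -6 + (⅓)*20 = -6 + 20/3 = ⅔ ≈ 0.66667)
K(Q, E) = 0
D = 0
N(T, O) = 5 (N(T, O) = -3 + (-20 + 28) = -3 + 8 = 5)
N(g, D) + K(-8, -22) = 5 + 0 = 5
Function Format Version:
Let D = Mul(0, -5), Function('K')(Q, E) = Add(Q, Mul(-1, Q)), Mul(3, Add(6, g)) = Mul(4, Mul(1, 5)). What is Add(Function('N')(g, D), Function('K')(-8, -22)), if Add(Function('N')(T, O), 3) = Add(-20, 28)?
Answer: 5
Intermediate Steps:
g = Rational(2, 3) (g = Add(-6, Mul(Rational(1, 3), Mul(4, Mul(1, 5)))) = Add(-6, Mul(Rational(1, 3), Mul(4, 5))) = Add(-6, Mul(Rational(1, 3), 20)) = Add(-6, Rational(20, 3)) = Rational(2, 3) ≈ 0.66667)
Function('K')(Q, E) = 0
D = 0
Function('N')(T, O) = 5 (Function('N')(T, O) = Add(-3, Add(-20, 28)) = Add(-3, 8) = 5)
Add(Function('N')(g, D), Function('K')(-8, -22)) = Add(5, 0) = 5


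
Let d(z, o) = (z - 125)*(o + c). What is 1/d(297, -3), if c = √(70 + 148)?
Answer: 3/35948 + √218/35948 ≈ 0.00049418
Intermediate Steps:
c = √218 ≈ 14.765
d(z, o) = (-125 + z)*(o + √218) (d(z, o) = (z - 125)*(o + √218) = (-125 + z)*(o + √218))
1/d(297, -3) = 1/(-125*(-3) - 125*√218 - 3*297 + 297*√218) = 1/(375 - 125*√218 - 891 + 297*√218) = 1/(-516 + 172*√218)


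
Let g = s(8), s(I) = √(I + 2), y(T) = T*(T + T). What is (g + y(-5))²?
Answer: (50 + √10)² ≈ 2826.2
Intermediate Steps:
y(T) = 2*T² (y(T) = T*(2*T) = 2*T²)
s(I) = √(2 + I)
g = √10 (g = √(2 + 8) = √10 ≈ 3.1623)
(g + y(-5))² = (√10 + 2*(-5)²)² = (√10 + 2*25)² = (√10 + 50)² = (50 + √10)²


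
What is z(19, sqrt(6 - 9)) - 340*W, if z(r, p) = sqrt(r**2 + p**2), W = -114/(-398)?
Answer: -19380/199 + sqrt(358) ≈ -78.466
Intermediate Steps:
W = 57/199 (W = -114*(-1/398) = 57/199 ≈ 0.28643)
z(r, p) = sqrt(p**2 + r**2)
z(19, sqrt(6 - 9)) - 340*W = sqrt((sqrt(6 - 9))**2 + 19**2) - 340*57/199 = sqrt((sqrt(-3))**2 + 361) - 19380/199 = sqrt((I*sqrt(3))**2 + 361) - 19380/199 = sqrt(-3 + 361) - 19380/199 = sqrt(358) - 19380/199 = -19380/199 + sqrt(358)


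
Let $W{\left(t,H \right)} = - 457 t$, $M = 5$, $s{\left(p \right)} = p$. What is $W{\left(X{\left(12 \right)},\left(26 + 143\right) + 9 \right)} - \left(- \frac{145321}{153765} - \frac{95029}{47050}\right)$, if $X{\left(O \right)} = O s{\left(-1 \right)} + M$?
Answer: $\frac{4633014648797}{1446928650} \approx 3202.0$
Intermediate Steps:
$X{\left(O \right)} = 5 - O$ ($X{\left(O \right)} = O \left(-1\right) + 5 = - O + 5 = 5 - O$)
$W{\left(X{\left(12 \right)},\left(26 + 143\right) + 9 \right)} - \left(- \frac{145321}{153765} - \frac{95029}{47050}\right) = - 457 \left(5 - 12\right) - \left(- \frac{145321}{153765} - \frac{95029}{47050}\right) = - 457 \left(5 - 12\right) - - \frac{4289897447}{1446928650} = \left(-457\right) \left(-7\right) + \left(\frac{95029}{47050} + \frac{145321}{153765}\right) = 3199 + \frac{4289897447}{1446928650} = \frac{4633014648797}{1446928650}$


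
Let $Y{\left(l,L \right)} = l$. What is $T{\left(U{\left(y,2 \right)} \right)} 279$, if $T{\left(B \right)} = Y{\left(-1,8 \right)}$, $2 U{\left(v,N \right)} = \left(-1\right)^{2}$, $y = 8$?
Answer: $-279$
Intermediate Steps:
$U{\left(v,N \right)} = \frac{1}{2}$ ($U{\left(v,N \right)} = \frac{\left(-1\right)^{2}}{2} = \frac{1}{2} \cdot 1 = \frac{1}{2}$)
$T{\left(B \right)} = -1$
$T{\left(U{\left(y,2 \right)} \right)} 279 = \left(-1\right) 279 = -279$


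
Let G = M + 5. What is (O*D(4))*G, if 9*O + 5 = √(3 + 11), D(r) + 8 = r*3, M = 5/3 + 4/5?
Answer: -448/27 + 448*√14/135 ≈ -4.1758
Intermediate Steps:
M = 37/15 (M = 5*(⅓) + 4*(⅕) = 5/3 + ⅘ = 37/15 ≈ 2.4667)
D(r) = -8 + 3*r (D(r) = -8 + r*3 = -8 + 3*r)
G = 112/15 (G = 37/15 + 5 = 112/15 ≈ 7.4667)
O = -5/9 + √14/9 (O = -5/9 + √(3 + 11)/9 = -5/9 + √14/9 ≈ -0.13982)
(O*D(4))*G = ((-5/9 + √14/9)*(-8 + 3*4))*(112/15) = ((-5/9 + √14/9)*(-8 + 12))*(112/15) = ((-5/9 + √14/9)*4)*(112/15) = (-20/9 + 4*√14/9)*(112/15) = -448/27 + 448*√14/135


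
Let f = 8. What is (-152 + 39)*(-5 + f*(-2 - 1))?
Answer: 3277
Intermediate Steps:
(-152 + 39)*(-5 + f*(-2 - 1)) = (-152 + 39)*(-5 + 8*(-2 - 1)) = -113*(-5 + 8*(-3)) = -113*(-5 - 24) = -113*(-29) = 3277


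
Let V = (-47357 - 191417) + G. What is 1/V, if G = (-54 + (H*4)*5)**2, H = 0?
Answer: -1/235858 ≈ -4.2398e-6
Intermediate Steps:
G = 2916 (G = (-54 + (0*4)*5)**2 = (-54 + 0*5)**2 = (-54 + 0)**2 = (-54)**2 = 2916)
V = -235858 (V = (-47357 - 191417) + 2916 = -238774 + 2916 = -235858)
1/V = 1/(-235858) = -1/235858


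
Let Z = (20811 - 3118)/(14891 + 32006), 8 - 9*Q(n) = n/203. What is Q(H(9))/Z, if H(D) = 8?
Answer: 75785552/32325111 ≈ 2.3445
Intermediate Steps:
Q(n) = 8/9 - n/1827 (Q(n) = 8/9 - n/(9*203) = 8/9 - n/1827)
Z = 17693/46897 ≈ 0.37727
Q(H(9))/Z = (8/9 - 1/1827*8)/(17693/46897) = (8/9 - 8/1827)*(46897/17693) = (1616/1827)*(46897/17693) = 75785552/32325111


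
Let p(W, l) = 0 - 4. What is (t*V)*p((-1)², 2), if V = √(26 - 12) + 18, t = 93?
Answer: -6696 - 372*√14 ≈ -8087.9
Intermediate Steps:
p(W, l) = -4
V = 18 + √14 (V = √14 + 18 = 18 + √14 ≈ 21.742)
(t*V)*p((-1)², 2) = (93*(18 + √14))*(-4) = (1674 + 93*√14)*(-4) = -6696 - 372*√14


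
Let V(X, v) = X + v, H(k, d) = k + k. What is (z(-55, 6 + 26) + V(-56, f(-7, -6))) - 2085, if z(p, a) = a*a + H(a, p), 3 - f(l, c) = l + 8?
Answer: -1051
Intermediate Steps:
H(k, d) = 2*k
f(l, c) = -5 - l (f(l, c) = 3 - (l + 8) = 3 - (8 + l) = 3 + (-8 - l) = -5 - l)
z(p, a) = a**2 + 2*a (z(p, a) = a*a + 2*a = a**2 + 2*a)
(z(-55, 6 + 26) + V(-56, f(-7, -6))) - 2085 = ((6 + 26)*(2 + (6 + 26)) + (-56 + (-5 - 1*(-7)))) - 2085 = (32*(2 + 32) + (-56 + (-5 + 7))) - 2085 = (32*34 + (-56 + 2)) - 2085 = (1088 - 54) - 2085 = 1034 - 2085 = -1051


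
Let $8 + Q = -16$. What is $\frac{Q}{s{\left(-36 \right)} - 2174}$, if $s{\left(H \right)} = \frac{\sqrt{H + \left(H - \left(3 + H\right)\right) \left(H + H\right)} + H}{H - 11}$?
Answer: $\frac{7201011}{652061749} - \frac{423 \sqrt{5}}{652061749} \approx 0.011042$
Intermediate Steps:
$Q = -24$ ($Q = -8 - 16 = -24$)
$s{\left(H \right)} = \frac{H + \sqrt{5} \sqrt{- H}}{-11 + H}$ ($s{\left(H \right)} = \frac{\sqrt{H - 3 \cdot 2 H} + H}{-11 + H} = \frac{\sqrt{H - 6 H} + H}{-11 + H} = \frac{\sqrt{- 5 H} + H}{-11 + H} = \frac{\sqrt{5} \sqrt{- H} + H}{-11 + H} = \frac{H + \sqrt{5} \sqrt{- H}}{-11 + H}$)
$\frac{Q}{s{\left(-36 \right)} - 2174} = \frac{1}{\frac{-36 + \sqrt{5} \sqrt{\left(-1\right) \left(-36\right)}}{-11 - 36} - 2174} \left(-24\right) = \frac{1}{\frac{-36 + \sqrt{5} \sqrt{36}}{-47} - 2174} \left(-24\right) = \frac{1}{- \frac{-36 + \sqrt{5} \cdot 6}{47} - 2174} \left(-24\right) = \frac{1}{- \frac{-36 + 6 \sqrt{5}}{47} - 2174} \left(-24\right) = \frac{1}{\left(\frac{36}{47} - \frac{6 \sqrt{5}}{47}\right) - 2174} \left(-24\right) = \frac{1}{- \frac{102142}{47} - \frac{6 \sqrt{5}}{47}} \left(-24\right) = - \frac{24}{- \frac{102142}{47} - \frac{6 \sqrt{5}}{47}}$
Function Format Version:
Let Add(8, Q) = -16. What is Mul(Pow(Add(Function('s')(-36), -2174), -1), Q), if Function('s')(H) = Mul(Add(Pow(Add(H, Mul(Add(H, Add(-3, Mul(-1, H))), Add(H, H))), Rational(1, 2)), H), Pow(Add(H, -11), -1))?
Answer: Add(Rational(7201011, 652061749), Mul(Rational(-423, 652061749), Pow(5, Rational(1, 2)))) ≈ 0.011042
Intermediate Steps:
Q = -24 (Q = Add(-8, -16) = -24)
Function('s')(H) = Mul(Pow(Add(-11, H), -1), Add(H, Mul(Pow(5, Rational(1, 2)), Pow(Mul(-1, H), Rational(1, 2))))) (Function('s')(H) = Mul(Add(Pow(Add(H, Mul(-3, Mul(2, H))), Rational(1, 2)), H), Pow(Add(-11, H), -1)) = Mul(Add(Pow(Add(H, Mul(-6, H)), Rational(1, 2)), H), Pow(Add(-11, H), -1)) = Mul(Add(Pow(Mul(-5, H), Rational(1, 2)), H), Pow(Add(-11, H), -1)) = Mul(Add(Mul(Pow(5, Rational(1, 2)), Pow(Mul(-1, H), Rational(1, 2))), H), Pow(Add(-11, H), -1)) = Mul(Add(H, Mul(Pow(5, Rational(1, 2)), Pow(Mul(-1, H), Rational(1, 2)))), Pow(Add(-11, H), -1)) = Mul(Pow(Add(-11, H), -1), Add(H, Mul(Pow(5, Rational(1, 2)), Pow(Mul(-1, H), Rational(1, 2))))))
Mul(Pow(Add(Function('s')(-36), -2174), -1), Q) = Mul(Pow(Add(Mul(Pow(Add(-11, -36), -1), Add(-36, Mul(Pow(5, Rational(1, 2)), Pow(Mul(-1, -36), Rational(1, 2))))), -2174), -1), -24) = Mul(Pow(Add(Mul(Pow(-47, -1), Add(-36, Mul(Pow(5, Rational(1, 2)), Pow(36, Rational(1, 2))))), -2174), -1), -24) = Mul(Pow(Add(Mul(Rational(-1, 47), Add(-36, Mul(Pow(5, Rational(1, 2)), 6))), -2174), -1), -24) = Mul(Pow(Add(Mul(Rational(-1, 47), Add(-36, Mul(6, Pow(5, Rational(1, 2))))), -2174), -1), -24) = Mul(Pow(Add(Add(Rational(36, 47), Mul(Rational(-6, 47), Pow(5, Rational(1, 2)))), -2174), -1), -24) = Mul(Pow(Add(Rational(-102142, 47), Mul(Rational(-6, 47), Pow(5, Rational(1, 2)))), -1), -24) = Mul(-24, Pow(Add(Rational(-102142, 47), Mul(Rational(-6, 47), Pow(5, Rational(1, 2)))), -1))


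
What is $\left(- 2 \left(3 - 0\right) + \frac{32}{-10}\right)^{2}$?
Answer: $\frac{2116}{25} \approx 84.64$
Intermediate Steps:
$\left(- 2 \left(3 - 0\right) + \frac{32}{-10}\right)^{2} = \left(- 2 \left(3 + 0\right) + 32 \left(- \frac{1}{10}\right)\right)^{2} = \left(\left(-2\right) 3 - \frac{16}{5}\right)^{2} = \left(-6 - \frac{16}{5}\right)^{2} = \left(- \frac{46}{5}\right)^{2} = \frac{2116}{25}$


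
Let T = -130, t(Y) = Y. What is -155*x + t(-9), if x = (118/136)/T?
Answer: -14083/1768 ≈ -7.9655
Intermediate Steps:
x = -59/8840 (x = (118/136)/(-130) = (118*(1/136))*(-1/130) = (59/68)*(-1/130) = -59/8840 ≈ -0.0066742)
-155*x + t(-9) = -155*(-59/8840) - 9 = 1829/1768 - 9 = -14083/1768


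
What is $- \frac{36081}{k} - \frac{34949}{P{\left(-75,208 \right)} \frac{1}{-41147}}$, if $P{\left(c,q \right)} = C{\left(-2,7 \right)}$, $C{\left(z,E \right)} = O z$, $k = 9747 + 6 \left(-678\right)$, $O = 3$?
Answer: $- \frac{907407367447}{3786} \approx -2.3967 \cdot 10^{8}$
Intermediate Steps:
$k = 5679$ ($k = 9747 - 4068 = 5679$)
$C{\left(z,E \right)} = 3 z$
$P{\left(c,q \right)} = -6$ ($P{\left(c,q \right)} = 3 \left(-2\right) = -6$)
$- \frac{36081}{k} - \frac{34949}{P{\left(-75,208 \right)} \frac{1}{-41147}} = - \frac{36081}{5679} - \frac{34949}{\left(-6\right) \frac{1}{-41147}} = \left(-36081\right) \frac{1}{5679} - \frac{34949}{\left(-6\right) \left(- \frac{1}{41147}\right)} = - \frac{4009}{631} - \frac{34949}{\frac{6}{41147}} = - \frac{4009}{631} - \frac{1438046503}{6} = - \frac{907407367447}{3786}$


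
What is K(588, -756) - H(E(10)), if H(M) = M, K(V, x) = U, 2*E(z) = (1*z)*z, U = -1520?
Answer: -1570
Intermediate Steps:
E(z) = z²/2 (E(z) = ((1*z)*z)/2 = (z*z)/2 = z²/2)
K(V, x) = -1520
K(588, -756) - H(E(10)) = -1520 - 10²/2 = -1520 - 100/2 = -1520 - 1*50 = -1520 - 50 = -1570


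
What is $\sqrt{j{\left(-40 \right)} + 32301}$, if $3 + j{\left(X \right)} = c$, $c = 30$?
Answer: $6 \sqrt{898} \approx 179.8$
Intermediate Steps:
$j{\left(X \right)} = 27$ ($j{\left(X \right)} = -3 + 30 = 27$)
$\sqrt{j{\left(-40 \right)} + 32301} = \sqrt{27 + 32301} = \sqrt{32328} = 6 \sqrt{898}$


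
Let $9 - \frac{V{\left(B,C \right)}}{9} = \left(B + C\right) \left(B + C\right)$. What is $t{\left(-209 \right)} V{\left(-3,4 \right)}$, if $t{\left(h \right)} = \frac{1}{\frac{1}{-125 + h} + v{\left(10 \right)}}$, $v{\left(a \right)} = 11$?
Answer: $\frac{24048}{3673} \approx 6.5472$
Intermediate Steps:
$V{\left(B,C \right)} = 81 - 9 \left(B + C\right)^{2}$ ($V{\left(B,C \right)} = 81 - 9 \left(B + C\right) \left(B + C\right) = 81 - 9 \left(B + C\right)^{2}$)
$t{\left(h \right)} = \frac{1}{11 + \frac{1}{-125 + h}}$ ($t{\left(h \right)} = \frac{1}{\frac{1}{-125 + h} + 11} = \frac{1}{11 + \frac{1}{-125 + h}}$)
$t{\left(-209 \right)} V{\left(-3,4 \right)} = \frac{-125 - 209}{-1374 + 11 \left(-209\right)} \left(81 - 9 \left(-3 + 4\right)^{2}\right) = \frac{1}{-1374 - 2299} \left(-334\right) \left(81 - 9 \cdot 1^{2}\right) = \frac{1}{-3673} \left(-334\right) \left(81 - 9\right) = \left(- \frac{1}{3673}\right) \left(-334\right) \left(81 - 9\right) = \frac{334}{3673} \cdot 72 = \frac{24048}{3673}$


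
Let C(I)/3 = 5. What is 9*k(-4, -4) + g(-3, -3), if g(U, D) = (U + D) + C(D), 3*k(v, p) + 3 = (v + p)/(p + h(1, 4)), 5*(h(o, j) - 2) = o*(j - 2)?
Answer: 15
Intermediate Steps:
h(o, j) = 2 + o*(-2 + j)/5 (h(o, j) = 2 + (o*(j - 2))/5 = 2 + (o*(-2 + j))/5 = 2 + o*(-2 + j)/5)
C(I) = 15 (C(I) = 3*5 = 15)
k(v, p) = -1 + (p + v)/(3*(12/5 + p)) (k(v, p) = -1 + ((v + p)/(p + (2 - 2/5*1 + (1/5)*4*1)))/3 = -1 + ((p + v)/(p + (2 - 2/5 + 4/5)))/3 = -1 + ((p + v)/(p + 12/5))/3 = -1 + ((p + v)/(12/5 + p))/3 = -1 + (p + v)/(3*(12/5 + p)))
g(U, D) = 15 + D + U (g(U, D) = (U + D) + 15 = (D + U) + 15 = 15 + D + U)
9*k(-4, -4) + g(-3, -3) = 9*((-36 - 10*(-4) + 5*(-4))/(3*(12 + 5*(-4)))) + (15 - 3 - 3) = 9*((-36 + 40 - 20)/(3*(12 - 20))) + 9 = 9*((1/3)*(-16)/(-8)) + 9 = 9*((1/3)*(-1/8)*(-16)) + 9 = 9*(2/3) + 9 = 6 + 9 = 15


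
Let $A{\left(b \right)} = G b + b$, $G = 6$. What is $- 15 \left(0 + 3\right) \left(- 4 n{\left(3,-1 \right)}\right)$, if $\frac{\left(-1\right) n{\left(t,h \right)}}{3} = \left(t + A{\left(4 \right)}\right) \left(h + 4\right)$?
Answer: $-50220$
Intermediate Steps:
$A{\left(b \right)} = 7 b$ ($A{\left(b \right)} = 6 b + b = 7 b$)
$n{\left(t,h \right)} = - 3 \left(4 + h\right) \left(28 + t\right)$ ($n{\left(t,h \right)} = - 3 \left(t + 7 \cdot 4\right) \left(h + 4\right) = - 3 \left(t + 28\right) \left(4 + h\right) = - 3 \left(28 + t\right) \left(4 + h\right) = - 3 \left(4 + h\right) \left(28 + t\right)$)
$- 15 \left(0 + 3\right) \left(- 4 n{\left(3,-1 \right)}\right) = - 15 \left(0 + 3\right) \left(- 4 \left(-336 - -84 - 36 - \left(-3\right) 3\right)\right) = \left(-15\right) 3 \left(- 4 \left(-336 + 84 - 36 + 9\right)\right) = - 45 \left(\left(-4\right) \left(-279\right)\right) = \left(-45\right) 1116 = -50220$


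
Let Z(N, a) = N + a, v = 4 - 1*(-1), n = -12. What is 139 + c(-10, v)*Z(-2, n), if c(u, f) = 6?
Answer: 55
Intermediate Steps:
v = 5 (v = 4 + 1 = 5)
139 + c(-10, v)*Z(-2, n) = 139 + 6*(-2 - 12) = 139 + 6*(-14) = 139 - 84 = 55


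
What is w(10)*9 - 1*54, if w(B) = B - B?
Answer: -54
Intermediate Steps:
w(B) = 0
w(10)*9 - 1*54 = 0*9 - 1*54 = 0 - 54 = -54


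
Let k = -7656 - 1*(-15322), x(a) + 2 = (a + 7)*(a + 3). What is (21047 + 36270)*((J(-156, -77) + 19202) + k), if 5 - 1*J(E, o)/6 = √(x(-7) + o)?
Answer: 1541712666 - 343902*I*√79 ≈ 1.5417e+9 - 3.0567e+6*I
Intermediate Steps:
x(a) = -2 + (3 + a)*(7 + a) (x(a) = -2 + (a + 7)*(a + 3) = -2 + (7 + a)*(3 + a) = -2 + (3 + a)*(7 + a))
k = 7666 (k = -7656 + 15322 = 7666)
J(E, o) = 30 - 6*√(-2 + o) (J(E, o) = 30 - 6*√((19 + (-7)² + 10*(-7)) + o) = 30 - 6*√((19 + 49 - 70) + o) = 30 - 6*√(-2 + o))
(21047 + 36270)*((J(-156, -77) + 19202) + k) = (21047 + 36270)*(((30 - 6*√(-2 - 77)) + 19202) + 7666) = 57317*(((30 - 6*I*√79) + 19202) + 7666) = 57317*((19232 - 6*I*√79) + 7666) = 57317*(26898 - 6*I*√79) = 1541712666 - 343902*I*√79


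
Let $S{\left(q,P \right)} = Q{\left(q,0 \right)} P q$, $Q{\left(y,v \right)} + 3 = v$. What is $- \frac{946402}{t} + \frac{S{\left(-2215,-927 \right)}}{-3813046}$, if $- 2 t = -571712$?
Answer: $- \frac{461956424563}{272495519344} \approx -1.6953$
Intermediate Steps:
$t = 285856$ ($t = \left(- \frac{1}{2}\right) \left(-571712\right) = 285856$)
$Q{\left(y,v \right)} = -3 + v$
$S{\left(q,P \right)} = - 3 P q$ ($S{\left(q,P \right)} = \left(-3 + 0\right) P q = - 3 P q$)
$- \frac{946402}{t} + \frac{S{\left(-2215,-927 \right)}}{-3813046} = - \frac{946402}{285856} + \frac{\left(-3\right) \left(-927\right) \left(-2215\right)}{-3813046} = \left(-946402\right) \frac{1}{285856} - - \frac{6159915}{3813046} = - \frac{473201}{142928} + \frac{6159915}{3813046} = - \frac{461956424563}{272495519344}$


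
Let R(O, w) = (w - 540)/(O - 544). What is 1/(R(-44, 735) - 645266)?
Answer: -196/126472201 ≈ -1.5497e-6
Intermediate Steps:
R(O, w) = (-540 + w)/(-544 + O)
1/(R(-44, 735) - 645266) = 1/((-540 + 735)/(-544 - 44) - 645266) = 1/(195/(-588) - 645266) = 1/(-1/588*195 - 645266) = 1/(-65/196 - 645266) = 1/(-126472201/196) = -196/126472201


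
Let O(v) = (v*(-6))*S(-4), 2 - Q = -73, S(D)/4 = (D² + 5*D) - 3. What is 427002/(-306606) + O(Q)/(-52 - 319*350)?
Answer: -1432228139/951347317 ≈ -1.5055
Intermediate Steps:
S(D) = -12 + 4*D² + 20*D (S(D) = 4*((D² + 5*D) - 3) = 4*(-3 + D² + 5*D) = -12 + 4*D² + 20*D)
Q = 75 (Q = 2 - 1*(-73) = 2 + 73 = 75)
O(v) = 168*v (O(v) = (v*(-6))*(-12 + 4*(-4)² + 20*(-4)) = (-6*v)*(-12 + 4*16 - 80) = (-6*v)*(-12 + 64 - 80) = -6*v*(-28) = 168*v)
427002/(-306606) + O(Q)/(-52 - 319*350) = 427002/(-306606) + (168*75)/(-52 - 319*350) = 427002*(-1/306606) + 12600/(-52 - 111650) = -71167/51101 + 12600/(-111702) = -71167/51101 + 12600*(-1/111702) = -71167/51101 - 2100/18617 = -1432228139/951347317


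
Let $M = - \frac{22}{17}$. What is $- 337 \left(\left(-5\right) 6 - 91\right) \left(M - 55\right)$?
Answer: $- \frac{39023589}{17} \approx -2.2955 \cdot 10^{6}$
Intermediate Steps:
$M = - \frac{22}{17}$ ($M = \left(-22\right) \frac{1}{17} = - \frac{22}{17} \approx -1.2941$)
$- 337 \left(\left(-5\right) 6 - 91\right) \left(M - 55\right) = - 337 \left(\left(-5\right) 6 - 91\right) \left(- \frac{22}{17} - 55\right) = - 337 \left(-30 - 91\right) \left(- \frac{957}{17}\right) = - 337 \left(\left(-121\right) \left(- \frac{957}{17}\right)\right) = \left(-337\right) \frac{115797}{17} = - \frac{39023589}{17}$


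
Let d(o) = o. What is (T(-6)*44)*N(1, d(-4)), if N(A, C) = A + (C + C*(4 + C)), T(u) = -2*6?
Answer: 1584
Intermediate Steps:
T(u) = -12
N(A, C) = A + C + C*(4 + C)
(T(-6)*44)*N(1, d(-4)) = (-12*44)*(1 + (-4)² + 5*(-4)) = -528*(1 + 16 - 20) = -528*(-3) = 1584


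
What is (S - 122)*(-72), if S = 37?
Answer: 6120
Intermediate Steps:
(S - 122)*(-72) = (37 - 122)*(-72) = -85*(-72) = 6120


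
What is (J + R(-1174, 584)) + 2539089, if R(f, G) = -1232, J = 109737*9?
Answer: 3525490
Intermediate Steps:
J = 987633
(J + R(-1174, 584)) + 2539089 = (987633 - 1232) + 2539089 = 986401 + 2539089 = 3525490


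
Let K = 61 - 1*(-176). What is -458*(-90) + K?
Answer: 41457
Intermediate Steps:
K = 237 (K = 61 + 176 = 237)
-458*(-90) + K = -458*(-90) + 237 = 41220 + 237 = 41457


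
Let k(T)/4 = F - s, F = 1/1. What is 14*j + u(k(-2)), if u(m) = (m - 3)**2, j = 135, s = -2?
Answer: 1971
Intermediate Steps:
F = 1
k(T) = 12 (k(T) = 4*(1 - 1*(-2)) = 4*(1 + 2) = 4*3 = 12)
u(m) = (-3 + m)**2
14*j + u(k(-2)) = 14*135 + (-3 + 12)**2 = 1890 + 9**2 = 1890 + 81 = 1971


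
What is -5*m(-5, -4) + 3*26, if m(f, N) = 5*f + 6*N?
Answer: 323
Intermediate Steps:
-5*m(-5, -4) + 3*26 = -5*(5*(-5) + 6*(-4)) + 3*26 = -5*(-25 - 24) + 78 = -5*(-49) + 78 = 245 + 78 = 323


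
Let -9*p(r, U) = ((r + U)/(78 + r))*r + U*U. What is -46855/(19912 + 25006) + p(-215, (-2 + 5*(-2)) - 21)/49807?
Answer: -2881767135919/2758505608458 ≈ -1.0447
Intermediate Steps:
p(r, U) = -U²/9 - r*(U + r)/(9*(78 + r)) (p(r, U) = -(((r + U)/(78 + r))*r + U*U)/9 = -(((U + r)/(78 + r))*r + U²)/9 = -(r*(U + r)/(78 + r) + U²)/9 = -(U² + r*(U + r)/(78 + r))/9 = -U²/9 - r*(U + r)/(9*(78 + r)))
-46855/(19912 + 25006) + p(-215, (-2 + 5*(-2)) - 21)/49807 = -46855/(19912 + 25006) + ((-1*(-215)² - 78*((-2 + 5*(-2)) - 21)² - 1*((-2 + 5*(-2)) - 21)*(-215) - 1*(-215)*((-2 + 5*(-2)) - 21)²)/(9*(78 - 215)))/49807 = -46855/44918 + ((⅑)*(-1*46225 - 78*((-2 - 10) - 21)² - 1*((-2 - 10) - 21)*(-215) - 1*(-215)*((-2 - 10) - 21)²)/(-137))*(1/49807) = -46855*1/44918 + ((⅑)*(-1/137)*(-46225 - 78*(-12 - 21)² - 1*(-12 - 21)*(-215) - 1*(-215)*(-12 - 21)²))*(1/49807) = -46855/44918 + ((⅑)*(-1/137)*(-46225 - 78*(-33)² - 1*(-33)*(-215) - 1*(-215)*(-33)²))*(1/49807) = -46855/44918 + ((⅑)*(-1/137)*(-46225 - 78*1089 - 7095 - 1*(-215)*1089))*(1/49807) = -46855/44918 + ((⅑)*(-1/137)*(-46225 - 84942 - 7095 + 234135))*(1/49807) = -46855/44918 + ((⅑)*(-1/137)*95873)*(1/49807) = -46855/44918 - 95873/1233*1/49807 = -46855/44918 - 95873/61412031 = -2881767135919/2758505608458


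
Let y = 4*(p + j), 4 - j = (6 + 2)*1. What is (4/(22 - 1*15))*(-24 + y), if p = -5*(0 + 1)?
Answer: -240/7 ≈ -34.286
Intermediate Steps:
p = -5 (p = -5*1 = -5)
j = -4 (j = 4 - (6 + 2) = 4 - 8 = -4)
y = -36 (y = 4*(-5 - 4) = 4*(-9) = -36)
(4/(22 - 1*15))*(-24 + y) = (4/(22 - 1*15))*(-24 - 36) = (4/(22 - 15))*(-60) = (4/7)*(-60) = -240/7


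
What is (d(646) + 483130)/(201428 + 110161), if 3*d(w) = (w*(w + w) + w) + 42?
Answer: 761570/311589 ≈ 2.4441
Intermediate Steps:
d(w) = 14 + w/3 + 2*w²/3 (d(w) = ((w*(w + w) + w) + 42)/3 = ((w*(2*w) + w) + 42)/3 = ((2*w² + w) + 42)/3 = ((w + 2*w²) + 42)/3 = (42 + w + 2*w²)/3 = 14 + w/3 + 2*w²/3)
(d(646) + 483130)/(201428 + 110161) = ((14 + (⅓)*646 + (⅔)*646²) + 483130)/(201428 + 110161) = ((14 + 646/3 + (⅔)*417316) + 483130)/311589 = ((14 + 646/3 + 834632/3) + 483130)*(1/311589) = (278440 + 483130)*(1/311589) = 761570*(1/311589) = 761570/311589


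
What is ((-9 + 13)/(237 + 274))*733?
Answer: 2932/511 ≈ 5.7378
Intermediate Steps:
((-9 + 13)/(237 + 274))*733 = (4/511)*733 = 2932/511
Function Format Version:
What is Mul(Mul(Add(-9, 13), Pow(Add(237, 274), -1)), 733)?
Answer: Rational(2932, 511) ≈ 5.7378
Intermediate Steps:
Mul(Mul(Add(-9, 13), Pow(Add(237, 274), -1)), 733) = Mul(Mul(4, Pow(511, -1)), 733) = Mul(Mul(4, Rational(1, 511)), 733) = Mul(Rational(4, 511), 733) = Rational(2932, 511)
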